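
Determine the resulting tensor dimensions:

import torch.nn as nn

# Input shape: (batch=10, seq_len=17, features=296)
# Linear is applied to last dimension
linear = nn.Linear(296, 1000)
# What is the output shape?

Input shape: (10, 17, 296)
Output shape: (10, 17, 1000)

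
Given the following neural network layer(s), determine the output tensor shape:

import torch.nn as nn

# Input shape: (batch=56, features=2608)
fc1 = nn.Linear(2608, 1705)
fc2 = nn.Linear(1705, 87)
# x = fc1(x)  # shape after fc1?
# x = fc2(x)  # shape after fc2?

Input shape: (56, 2608)
  -> after fc1: (56, 1705)
Output shape: (56, 87)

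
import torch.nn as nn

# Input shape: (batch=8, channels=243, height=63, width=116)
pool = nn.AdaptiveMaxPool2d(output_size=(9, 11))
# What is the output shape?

Input shape: (8, 243, 63, 116)
Output shape: (8, 243, 9, 11)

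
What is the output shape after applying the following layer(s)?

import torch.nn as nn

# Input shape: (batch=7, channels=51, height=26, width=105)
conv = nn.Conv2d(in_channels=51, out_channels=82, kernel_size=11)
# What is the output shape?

Input shape: (7, 51, 26, 105)
Output shape: (7, 82, 16, 95)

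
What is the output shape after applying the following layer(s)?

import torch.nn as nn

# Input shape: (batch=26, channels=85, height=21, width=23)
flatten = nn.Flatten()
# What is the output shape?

Input shape: (26, 85, 21, 23)
Output shape: (26, 41055)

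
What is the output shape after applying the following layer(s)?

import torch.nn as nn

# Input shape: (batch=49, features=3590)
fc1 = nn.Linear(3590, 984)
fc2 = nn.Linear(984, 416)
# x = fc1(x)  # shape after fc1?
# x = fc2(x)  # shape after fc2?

Input shape: (49, 3590)
  -> after fc1: (49, 984)
Output shape: (49, 416)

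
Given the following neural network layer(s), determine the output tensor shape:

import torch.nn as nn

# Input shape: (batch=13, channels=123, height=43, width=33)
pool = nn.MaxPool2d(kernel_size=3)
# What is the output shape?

Input shape: (13, 123, 43, 33)
Output shape: (13, 123, 14, 11)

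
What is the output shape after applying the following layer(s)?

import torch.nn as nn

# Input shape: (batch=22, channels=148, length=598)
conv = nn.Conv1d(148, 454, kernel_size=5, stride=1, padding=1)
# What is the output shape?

Input shape: (22, 148, 598)
Output shape: (22, 454, 596)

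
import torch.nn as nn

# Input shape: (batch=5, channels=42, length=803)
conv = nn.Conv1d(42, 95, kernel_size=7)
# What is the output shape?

Input shape: (5, 42, 803)
Output shape: (5, 95, 797)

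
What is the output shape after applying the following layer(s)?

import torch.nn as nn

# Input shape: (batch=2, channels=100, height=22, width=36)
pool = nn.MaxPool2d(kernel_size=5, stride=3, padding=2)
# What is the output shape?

Input shape: (2, 100, 22, 36)
Output shape: (2, 100, 8, 12)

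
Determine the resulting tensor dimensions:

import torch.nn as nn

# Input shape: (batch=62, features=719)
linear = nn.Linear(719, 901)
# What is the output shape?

Input shape: (62, 719)
Output shape: (62, 901)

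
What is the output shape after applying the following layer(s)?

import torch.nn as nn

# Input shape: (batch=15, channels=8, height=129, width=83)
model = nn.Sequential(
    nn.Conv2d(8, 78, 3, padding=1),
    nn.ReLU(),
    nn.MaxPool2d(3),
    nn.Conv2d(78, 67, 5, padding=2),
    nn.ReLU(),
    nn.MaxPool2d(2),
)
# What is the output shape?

Input shape: (15, 8, 129, 83)
  -> after first Conv2d: (15, 78, 129, 83)
  -> after first MaxPool2d: (15, 78, 43, 27)
  -> after second Conv2d: (15, 67, 43, 27)
Output shape: (15, 67, 21, 13)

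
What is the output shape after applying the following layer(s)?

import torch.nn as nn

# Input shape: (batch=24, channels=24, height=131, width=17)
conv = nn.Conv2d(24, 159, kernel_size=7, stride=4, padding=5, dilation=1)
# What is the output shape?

Input shape: (24, 24, 131, 17)
Output shape: (24, 159, 34, 6)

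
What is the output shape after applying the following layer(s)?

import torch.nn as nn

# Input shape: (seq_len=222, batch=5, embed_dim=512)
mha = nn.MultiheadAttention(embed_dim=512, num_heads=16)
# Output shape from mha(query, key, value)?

Input shape: (222, 5, 512)
Output shape: (222, 5, 512)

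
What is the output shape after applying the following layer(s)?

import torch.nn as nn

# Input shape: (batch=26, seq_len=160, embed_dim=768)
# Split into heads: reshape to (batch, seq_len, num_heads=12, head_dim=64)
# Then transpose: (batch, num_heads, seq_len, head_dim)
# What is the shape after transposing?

Input shape: (26, 160, 768)
  -> after reshape: (26, 160, 12, 64)
Output shape: (26, 12, 160, 64)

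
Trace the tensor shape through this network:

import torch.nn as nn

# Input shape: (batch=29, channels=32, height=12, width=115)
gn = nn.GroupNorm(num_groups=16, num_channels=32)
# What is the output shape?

Input shape: (29, 32, 12, 115)
Output shape: (29, 32, 12, 115)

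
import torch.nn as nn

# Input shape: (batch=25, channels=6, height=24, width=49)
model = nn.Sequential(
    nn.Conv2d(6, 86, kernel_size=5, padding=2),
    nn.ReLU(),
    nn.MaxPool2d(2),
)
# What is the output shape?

Input shape: (25, 6, 24, 49)
  -> after Conv2d: (25, 86, 24, 49)
  -> after ReLU: (25, 86, 24, 49)
Output shape: (25, 86, 12, 24)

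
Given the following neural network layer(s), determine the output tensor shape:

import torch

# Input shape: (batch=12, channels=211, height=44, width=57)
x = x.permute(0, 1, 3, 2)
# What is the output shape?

Input shape: (12, 211, 44, 57)
Output shape: (12, 211, 57, 44)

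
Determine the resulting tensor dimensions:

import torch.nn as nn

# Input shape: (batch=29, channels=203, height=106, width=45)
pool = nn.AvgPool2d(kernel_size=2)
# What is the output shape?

Input shape: (29, 203, 106, 45)
Output shape: (29, 203, 53, 22)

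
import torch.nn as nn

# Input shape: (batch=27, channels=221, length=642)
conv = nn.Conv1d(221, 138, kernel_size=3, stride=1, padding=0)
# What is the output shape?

Input shape: (27, 221, 642)
Output shape: (27, 138, 640)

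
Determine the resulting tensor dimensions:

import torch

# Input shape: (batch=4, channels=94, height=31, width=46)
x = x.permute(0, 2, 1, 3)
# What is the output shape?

Input shape: (4, 94, 31, 46)
Output shape: (4, 31, 94, 46)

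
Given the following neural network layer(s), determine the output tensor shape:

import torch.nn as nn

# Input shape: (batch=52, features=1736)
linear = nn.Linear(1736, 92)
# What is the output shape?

Input shape: (52, 1736)
Output shape: (52, 92)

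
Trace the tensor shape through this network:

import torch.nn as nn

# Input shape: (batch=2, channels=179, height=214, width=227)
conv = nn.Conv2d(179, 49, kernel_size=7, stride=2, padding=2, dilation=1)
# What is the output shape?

Input shape: (2, 179, 214, 227)
Output shape: (2, 49, 106, 113)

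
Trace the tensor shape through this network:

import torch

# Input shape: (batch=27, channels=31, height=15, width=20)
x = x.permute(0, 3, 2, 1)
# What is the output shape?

Input shape: (27, 31, 15, 20)
Output shape: (27, 20, 15, 31)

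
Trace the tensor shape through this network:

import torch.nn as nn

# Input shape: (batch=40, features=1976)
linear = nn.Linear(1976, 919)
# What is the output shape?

Input shape: (40, 1976)
Output shape: (40, 919)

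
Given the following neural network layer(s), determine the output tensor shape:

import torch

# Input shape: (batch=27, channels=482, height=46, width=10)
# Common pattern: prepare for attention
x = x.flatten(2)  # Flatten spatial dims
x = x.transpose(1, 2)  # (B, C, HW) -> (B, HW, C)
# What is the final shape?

Input shape: (27, 482, 46, 10)
  -> after flatten(2): (27, 482, 460)
Output shape: (27, 460, 482)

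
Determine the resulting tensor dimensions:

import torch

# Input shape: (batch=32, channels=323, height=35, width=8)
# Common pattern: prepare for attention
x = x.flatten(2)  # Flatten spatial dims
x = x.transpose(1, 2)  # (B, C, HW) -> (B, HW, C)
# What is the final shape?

Input shape: (32, 323, 35, 8)
  -> after flatten(2): (32, 323, 280)
Output shape: (32, 280, 323)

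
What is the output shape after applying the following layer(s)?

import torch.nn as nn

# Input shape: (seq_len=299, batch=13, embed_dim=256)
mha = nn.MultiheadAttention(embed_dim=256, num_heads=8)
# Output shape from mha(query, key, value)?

Input shape: (299, 13, 256)
Output shape: (299, 13, 256)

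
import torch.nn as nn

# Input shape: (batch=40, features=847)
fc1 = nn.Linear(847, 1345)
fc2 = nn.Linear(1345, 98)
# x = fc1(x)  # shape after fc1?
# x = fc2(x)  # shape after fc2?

Input shape: (40, 847)
  -> after fc1: (40, 1345)
Output shape: (40, 98)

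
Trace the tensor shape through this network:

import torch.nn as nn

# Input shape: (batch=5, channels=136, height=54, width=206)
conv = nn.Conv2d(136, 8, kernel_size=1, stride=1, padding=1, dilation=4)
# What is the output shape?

Input shape: (5, 136, 54, 206)
Output shape: (5, 8, 56, 208)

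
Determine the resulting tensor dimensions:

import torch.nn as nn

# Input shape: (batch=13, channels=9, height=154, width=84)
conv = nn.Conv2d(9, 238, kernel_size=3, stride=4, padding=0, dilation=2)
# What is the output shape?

Input shape: (13, 9, 154, 84)
Output shape: (13, 238, 38, 20)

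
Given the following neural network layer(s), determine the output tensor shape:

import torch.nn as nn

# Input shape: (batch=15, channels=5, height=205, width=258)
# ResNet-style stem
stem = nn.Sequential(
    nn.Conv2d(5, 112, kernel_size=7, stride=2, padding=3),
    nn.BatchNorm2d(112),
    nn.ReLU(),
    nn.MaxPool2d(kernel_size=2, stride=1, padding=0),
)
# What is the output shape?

Input shape: (15, 5, 205, 258)
  -> after Conv2d 7x7 stride=2: (15, 112, 103, 129)
Output shape: (15, 112, 102, 128)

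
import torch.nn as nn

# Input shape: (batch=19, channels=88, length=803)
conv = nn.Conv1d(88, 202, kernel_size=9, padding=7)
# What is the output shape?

Input shape: (19, 88, 803)
Output shape: (19, 202, 809)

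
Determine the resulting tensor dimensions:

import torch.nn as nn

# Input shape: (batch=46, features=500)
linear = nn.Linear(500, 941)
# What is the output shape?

Input shape: (46, 500)
Output shape: (46, 941)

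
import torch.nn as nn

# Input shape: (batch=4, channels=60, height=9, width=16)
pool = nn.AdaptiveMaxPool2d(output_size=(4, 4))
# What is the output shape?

Input shape: (4, 60, 9, 16)
Output shape: (4, 60, 4, 4)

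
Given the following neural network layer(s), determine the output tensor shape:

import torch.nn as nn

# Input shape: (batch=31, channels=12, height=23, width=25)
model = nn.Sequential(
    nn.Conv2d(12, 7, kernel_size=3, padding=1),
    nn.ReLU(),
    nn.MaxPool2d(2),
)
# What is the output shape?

Input shape: (31, 12, 23, 25)
  -> after Conv2d: (31, 7, 23, 25)
  -> after ReLU: (31, 7, 23, 25)
Output shape: (31, 7, 11, 12)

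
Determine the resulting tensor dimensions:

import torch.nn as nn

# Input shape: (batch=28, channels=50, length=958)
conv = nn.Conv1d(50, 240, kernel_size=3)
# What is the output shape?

Input shape: (28, 50, 958)
Output shape: (28, 240, 956)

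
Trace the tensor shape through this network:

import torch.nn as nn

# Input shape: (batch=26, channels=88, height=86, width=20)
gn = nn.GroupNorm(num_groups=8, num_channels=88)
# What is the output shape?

Input shape: (26, 88, 86, 20)
Output shape: (26, 88, 86, 20)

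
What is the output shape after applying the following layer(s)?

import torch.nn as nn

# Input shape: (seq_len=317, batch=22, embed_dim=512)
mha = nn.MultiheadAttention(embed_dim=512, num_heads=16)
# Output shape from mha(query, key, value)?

Input shape: (317, 22, 512)
Output shape: (317, 22, 512)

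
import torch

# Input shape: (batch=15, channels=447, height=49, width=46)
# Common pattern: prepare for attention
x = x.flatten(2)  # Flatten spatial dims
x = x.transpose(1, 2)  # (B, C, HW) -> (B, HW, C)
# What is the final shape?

Input shape: (15, 447, 49, 46)
  -> after flatten(2): (15, 447, 2254)
Output shape: (15, 2254, 447)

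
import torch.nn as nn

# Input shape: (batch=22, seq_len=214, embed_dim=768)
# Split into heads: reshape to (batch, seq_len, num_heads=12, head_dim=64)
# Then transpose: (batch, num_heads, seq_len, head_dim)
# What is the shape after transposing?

Input shape: (22, 214, 768)
  -> after reshape: (22, 214, 12, 64)
Output shape: (22, 12, 214, 64)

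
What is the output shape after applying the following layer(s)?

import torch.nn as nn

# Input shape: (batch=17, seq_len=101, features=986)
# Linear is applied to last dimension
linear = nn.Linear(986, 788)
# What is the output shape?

Input shape: (17, 101, 986)
Output shape: (17, 101, 788)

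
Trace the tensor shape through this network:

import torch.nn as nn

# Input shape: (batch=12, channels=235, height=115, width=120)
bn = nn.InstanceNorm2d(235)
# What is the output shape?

Input shape: (12, 235, 115, 120)
Output shape: (12, 235, 115, 120)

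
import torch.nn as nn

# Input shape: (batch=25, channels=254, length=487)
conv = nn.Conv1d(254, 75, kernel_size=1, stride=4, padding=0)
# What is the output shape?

Input shape: (25, 254, 487)
Output shape: (25, 75, 122)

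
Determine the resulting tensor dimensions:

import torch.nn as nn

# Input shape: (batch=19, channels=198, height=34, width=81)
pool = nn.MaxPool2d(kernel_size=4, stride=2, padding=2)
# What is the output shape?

Input shape: (19, 198, 34, 81)
Output shape: (19, 198, 18, 41)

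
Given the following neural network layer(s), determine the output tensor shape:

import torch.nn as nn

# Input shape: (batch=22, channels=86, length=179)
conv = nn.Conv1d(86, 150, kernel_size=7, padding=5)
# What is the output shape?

Input shape: (22, 86, 179)
Output shape: (22, 150, 183)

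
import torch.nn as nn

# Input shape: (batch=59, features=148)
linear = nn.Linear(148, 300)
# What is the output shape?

Input shape: (59, 148)
Output shape: (59, 300)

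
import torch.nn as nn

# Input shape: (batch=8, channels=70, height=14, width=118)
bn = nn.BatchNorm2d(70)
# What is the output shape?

Input shape: (8, 70, 14, 118)
Output shape: (8, 70, 14, 118)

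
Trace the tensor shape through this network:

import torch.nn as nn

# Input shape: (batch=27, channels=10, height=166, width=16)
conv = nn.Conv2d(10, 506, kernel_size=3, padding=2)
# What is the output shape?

Input shape: (27, 10, 166, 16)
Output shape: (27, 506, 168, 18)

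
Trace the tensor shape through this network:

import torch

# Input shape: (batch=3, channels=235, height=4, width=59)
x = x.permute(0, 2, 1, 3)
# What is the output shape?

Input shape: (3, 235, 4, 59)
Output shape: (3, 4, 235, 59)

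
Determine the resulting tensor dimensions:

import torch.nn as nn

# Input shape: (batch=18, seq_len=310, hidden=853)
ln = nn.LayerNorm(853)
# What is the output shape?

Input shape: (18, 310, 853)
Output shape: (18, 310, 853)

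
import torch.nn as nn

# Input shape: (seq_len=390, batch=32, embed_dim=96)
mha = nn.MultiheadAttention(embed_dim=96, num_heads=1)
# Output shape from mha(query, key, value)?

Input shape: (390, 32, 96)
Output shape: (390, 32, 96)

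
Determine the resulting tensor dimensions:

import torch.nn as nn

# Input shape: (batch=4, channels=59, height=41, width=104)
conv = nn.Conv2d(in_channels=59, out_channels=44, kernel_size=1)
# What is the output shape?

Input shape: (4, 59, 41, 104)
Output shape: (4, 44, 41, 104)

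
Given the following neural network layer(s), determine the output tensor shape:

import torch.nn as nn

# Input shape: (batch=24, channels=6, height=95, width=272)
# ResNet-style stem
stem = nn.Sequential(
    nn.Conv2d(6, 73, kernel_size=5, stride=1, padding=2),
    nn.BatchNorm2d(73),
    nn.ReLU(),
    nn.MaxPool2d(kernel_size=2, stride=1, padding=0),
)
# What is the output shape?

Input shape: (24, 6, 95, 272)
  -> after Conv2d 5x5 stride=1: (24, 73, 95, 272)
Output shape: (24, 73, 94, 271)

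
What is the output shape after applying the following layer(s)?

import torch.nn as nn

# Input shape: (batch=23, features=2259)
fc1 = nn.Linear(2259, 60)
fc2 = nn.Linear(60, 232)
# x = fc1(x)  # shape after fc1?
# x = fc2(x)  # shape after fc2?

Input shape: (23, 2259)
  -> after fc1: (23, 60)
Output shape: (23, 232)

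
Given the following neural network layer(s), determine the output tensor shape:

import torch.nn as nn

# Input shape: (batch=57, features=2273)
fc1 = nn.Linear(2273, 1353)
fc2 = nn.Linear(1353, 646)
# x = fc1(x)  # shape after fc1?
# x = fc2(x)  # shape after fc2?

Input shape: (57, 2273)
  -> after fc1: (57, 1353)
Output shape: (57, 646)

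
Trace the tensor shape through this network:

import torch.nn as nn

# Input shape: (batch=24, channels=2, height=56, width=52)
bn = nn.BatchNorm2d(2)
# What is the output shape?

Input shape: (24, 2, 56, 52)
Output shape: (24, 2, 56, 52)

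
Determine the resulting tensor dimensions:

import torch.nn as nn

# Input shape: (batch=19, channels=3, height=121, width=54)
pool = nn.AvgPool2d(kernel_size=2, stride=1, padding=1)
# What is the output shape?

Input shape: (19, 3, 121, 54)
Output shape: (19, 3, 122, 55)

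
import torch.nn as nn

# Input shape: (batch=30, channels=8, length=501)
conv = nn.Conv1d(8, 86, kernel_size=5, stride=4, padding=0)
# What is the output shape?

Input shape: (30, 8, 501)
Output shape: (30, 86, 125)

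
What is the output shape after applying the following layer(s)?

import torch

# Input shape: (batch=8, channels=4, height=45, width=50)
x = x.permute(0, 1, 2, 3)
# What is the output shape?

Input shape: (8, 4, 45, 50)
Output shape: (8, 4, 45, 50)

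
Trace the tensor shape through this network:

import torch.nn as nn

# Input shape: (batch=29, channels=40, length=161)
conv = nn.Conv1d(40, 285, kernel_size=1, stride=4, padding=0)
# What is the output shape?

Input shape: (29, 40, 161)
Output shape: (29, 285, 41)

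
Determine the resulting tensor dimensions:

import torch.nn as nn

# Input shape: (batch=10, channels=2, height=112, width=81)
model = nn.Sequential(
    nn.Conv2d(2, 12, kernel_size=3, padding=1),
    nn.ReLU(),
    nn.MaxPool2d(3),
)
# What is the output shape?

Input shape: (10, 2, 112, 81)
  -> after Conv2d: (10, 12, 112, 81)
  -> after ReLU: (10, 12, 112, 81)
Output shape: (10, 12, 37, 27)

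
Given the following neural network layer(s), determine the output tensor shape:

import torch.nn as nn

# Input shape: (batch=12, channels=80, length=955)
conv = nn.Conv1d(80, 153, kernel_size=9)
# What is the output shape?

Input shape: (12, 80, 955)
Output shape: (12, 153, 947)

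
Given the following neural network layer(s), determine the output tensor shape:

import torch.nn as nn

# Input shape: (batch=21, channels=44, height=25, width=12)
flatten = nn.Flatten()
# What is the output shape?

Input shape: (21, 44, 25, 12)
Output shape: (21, 13200)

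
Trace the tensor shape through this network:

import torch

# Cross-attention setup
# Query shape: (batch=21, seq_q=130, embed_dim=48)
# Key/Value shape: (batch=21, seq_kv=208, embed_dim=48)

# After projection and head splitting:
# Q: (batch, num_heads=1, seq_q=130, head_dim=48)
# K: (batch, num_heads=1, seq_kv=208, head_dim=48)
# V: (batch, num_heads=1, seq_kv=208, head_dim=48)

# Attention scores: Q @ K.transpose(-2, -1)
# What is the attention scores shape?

Input shape: (21, 130, 48)
Output shape: (21, 1, 130, 208)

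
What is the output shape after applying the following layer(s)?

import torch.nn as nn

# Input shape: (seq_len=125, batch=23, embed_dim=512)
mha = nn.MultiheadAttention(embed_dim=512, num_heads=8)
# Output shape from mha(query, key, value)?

Input shape: (125, 23, 512)
Output shape: (125, 23, 512)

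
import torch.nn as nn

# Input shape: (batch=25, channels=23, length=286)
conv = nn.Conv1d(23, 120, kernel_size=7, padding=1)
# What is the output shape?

Input shape: (25, 23, 286)
Output shape: (25, 120, 282)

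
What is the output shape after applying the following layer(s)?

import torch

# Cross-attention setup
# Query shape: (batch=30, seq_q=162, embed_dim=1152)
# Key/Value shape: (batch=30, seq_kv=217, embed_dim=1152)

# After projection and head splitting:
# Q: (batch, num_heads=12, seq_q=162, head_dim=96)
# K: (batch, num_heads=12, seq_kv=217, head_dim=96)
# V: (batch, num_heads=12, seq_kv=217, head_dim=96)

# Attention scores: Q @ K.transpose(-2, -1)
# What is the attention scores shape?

Input shape: (30, 162, 1152)
Output shape: (30, 12, 162, 217)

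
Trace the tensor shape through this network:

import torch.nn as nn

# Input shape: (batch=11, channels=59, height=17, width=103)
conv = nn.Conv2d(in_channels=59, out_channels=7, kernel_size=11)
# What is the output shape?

Input shape: (11, 59, 17, 103)
Output shape: (11, 7, 7, 93)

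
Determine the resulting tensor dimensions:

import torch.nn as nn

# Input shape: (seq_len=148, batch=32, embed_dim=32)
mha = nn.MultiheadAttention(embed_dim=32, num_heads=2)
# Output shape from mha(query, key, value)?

Input shape: (148, 32, 32)
Output shape: (148, 32, 32)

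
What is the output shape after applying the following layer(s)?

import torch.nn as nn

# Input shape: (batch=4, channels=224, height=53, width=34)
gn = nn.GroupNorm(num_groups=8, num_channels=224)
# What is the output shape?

Input shape: (4, 224, 53, 34)
Output shape: (4, 224, 53, 34)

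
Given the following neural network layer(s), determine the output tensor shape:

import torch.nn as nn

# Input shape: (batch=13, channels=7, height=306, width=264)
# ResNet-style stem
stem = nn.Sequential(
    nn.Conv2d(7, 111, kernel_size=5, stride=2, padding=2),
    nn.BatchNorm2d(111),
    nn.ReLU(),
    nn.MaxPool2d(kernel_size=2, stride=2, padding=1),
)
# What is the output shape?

Input shape: (13, 7, 306, 264)
  -> after Conv2d 5x5 stride=2: (13, 111, 153, 132)
Output shape: (13, 111, 77, 67)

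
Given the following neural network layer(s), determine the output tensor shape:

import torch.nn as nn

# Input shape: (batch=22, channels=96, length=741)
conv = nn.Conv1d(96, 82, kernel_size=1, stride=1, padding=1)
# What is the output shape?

Input shape: (22, 96, 741)
Output shape: (22, 82, 743)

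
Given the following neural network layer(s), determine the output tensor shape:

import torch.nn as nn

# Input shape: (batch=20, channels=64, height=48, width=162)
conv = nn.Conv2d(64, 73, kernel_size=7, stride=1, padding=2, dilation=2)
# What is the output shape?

Input shape: (20, 64, 48, 162)
Output shape: (20, 73, 40, 154)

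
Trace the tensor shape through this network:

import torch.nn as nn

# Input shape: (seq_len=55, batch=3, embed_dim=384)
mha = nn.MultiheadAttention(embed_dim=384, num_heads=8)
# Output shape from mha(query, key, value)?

Input shape: (55, 3, 384)
Output shape: (55, 3, 384)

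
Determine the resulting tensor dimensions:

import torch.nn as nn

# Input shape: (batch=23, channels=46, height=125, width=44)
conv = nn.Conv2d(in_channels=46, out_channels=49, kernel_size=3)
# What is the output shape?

Input shape: (23, 46, 125, 44)
Output shape: (23, 49, 123, 42)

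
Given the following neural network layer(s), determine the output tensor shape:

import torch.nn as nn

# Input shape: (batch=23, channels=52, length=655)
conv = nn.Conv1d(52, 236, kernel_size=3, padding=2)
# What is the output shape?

Input shape: (23, 52, 655)
Output shape: (23, 236, 657)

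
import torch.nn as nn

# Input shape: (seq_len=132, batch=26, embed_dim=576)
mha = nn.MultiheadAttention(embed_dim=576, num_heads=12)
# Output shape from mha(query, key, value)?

Input shape: (132, 26, 576)
Output shape: (132, 26, 576)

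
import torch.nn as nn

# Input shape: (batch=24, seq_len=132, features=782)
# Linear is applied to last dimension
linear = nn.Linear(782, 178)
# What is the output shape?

Input shape: (24, 132, 782)
Output shape: (24, 132, 178)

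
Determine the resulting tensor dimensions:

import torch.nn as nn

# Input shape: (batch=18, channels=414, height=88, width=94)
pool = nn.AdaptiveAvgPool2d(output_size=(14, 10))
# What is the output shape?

Input shape: (18, 414, 88, 94)
Output shape: (18, 414, 14, 10)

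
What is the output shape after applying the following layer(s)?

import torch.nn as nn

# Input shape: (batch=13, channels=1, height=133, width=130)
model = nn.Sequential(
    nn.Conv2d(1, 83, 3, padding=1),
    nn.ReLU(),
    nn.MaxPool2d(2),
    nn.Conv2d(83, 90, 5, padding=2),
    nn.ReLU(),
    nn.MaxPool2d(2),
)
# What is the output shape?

Input shape: (13, 1, 133, 130)
  -> after first Conv2d: (13, 83, 133, 130)
  -> after first MaxPool2d: (13, 83, 66, 65)
  -> after second Conv2d: (13, 90, 66, 65)
Output shape: (13, 90, 33, 32)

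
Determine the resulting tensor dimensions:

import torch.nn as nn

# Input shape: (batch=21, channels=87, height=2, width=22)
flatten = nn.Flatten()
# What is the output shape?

Input shape: (21, 87, 2, 22)
Output shape: (21, 3828)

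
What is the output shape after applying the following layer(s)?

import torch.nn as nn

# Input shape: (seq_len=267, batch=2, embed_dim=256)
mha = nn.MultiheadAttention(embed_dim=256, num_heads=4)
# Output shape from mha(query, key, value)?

Input shape: (267, 2, 256)
Output shape: (267, 2, 256)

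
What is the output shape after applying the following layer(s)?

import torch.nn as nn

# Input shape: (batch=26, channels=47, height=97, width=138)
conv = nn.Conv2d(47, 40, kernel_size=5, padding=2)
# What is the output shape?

Input shape: (26, 47, 97, 138)
Output shape: (26, 40, 97, 138)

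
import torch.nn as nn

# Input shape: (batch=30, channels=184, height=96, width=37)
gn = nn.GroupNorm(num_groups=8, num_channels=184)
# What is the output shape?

Input shape: (30, 184, 96, 37)
Output shape: (30, 184, 96, 37)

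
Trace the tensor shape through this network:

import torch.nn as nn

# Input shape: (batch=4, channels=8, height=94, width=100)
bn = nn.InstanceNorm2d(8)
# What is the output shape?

Input shape: (4, 8, 94, 100)
Output shape: (4, 8, 94, 100)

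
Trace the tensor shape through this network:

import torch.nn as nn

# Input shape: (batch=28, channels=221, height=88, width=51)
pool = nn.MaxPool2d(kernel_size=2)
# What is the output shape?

Input shape: (28, 221, 88, 51)
Output shape: (28, 221, 44, 25)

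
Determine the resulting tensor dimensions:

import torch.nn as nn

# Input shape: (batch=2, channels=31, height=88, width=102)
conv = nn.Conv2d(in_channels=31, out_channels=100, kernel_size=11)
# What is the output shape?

Input shape: (2, 31, 88, 102)
Output shape: (2, 100, 78, 92)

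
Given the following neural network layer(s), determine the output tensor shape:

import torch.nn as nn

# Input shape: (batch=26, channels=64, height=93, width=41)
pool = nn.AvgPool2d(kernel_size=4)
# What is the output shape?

Input shape: (26, 64, 93, 41)
Output shape: (26, 64, 23, 10)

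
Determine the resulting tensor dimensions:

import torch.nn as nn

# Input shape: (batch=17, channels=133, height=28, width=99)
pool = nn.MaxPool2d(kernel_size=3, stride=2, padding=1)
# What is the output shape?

Input shape: (17, 133, 28, 99)
Output shape: (17, 133, 14, 50)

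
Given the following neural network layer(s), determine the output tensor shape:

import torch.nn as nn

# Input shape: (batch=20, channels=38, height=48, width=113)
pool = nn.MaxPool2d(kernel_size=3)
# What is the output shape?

Input shape: (20, 38, 48, 113)
Output shape: (20, 38, 16, 37)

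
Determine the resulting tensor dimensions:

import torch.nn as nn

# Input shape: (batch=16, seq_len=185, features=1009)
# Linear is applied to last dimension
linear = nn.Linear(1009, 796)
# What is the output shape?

Input shape: (16, 185, 1009)
Output shape: (16, 185, 796)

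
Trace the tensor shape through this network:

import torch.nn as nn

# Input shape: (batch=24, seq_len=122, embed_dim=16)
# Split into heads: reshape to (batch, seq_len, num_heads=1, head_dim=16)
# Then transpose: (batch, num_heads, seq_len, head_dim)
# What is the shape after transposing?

Input shape: (24, 122, 16)
  -> after reshape: (24, 122, 1, 16)
Output shape: (24, 1, 122, 16)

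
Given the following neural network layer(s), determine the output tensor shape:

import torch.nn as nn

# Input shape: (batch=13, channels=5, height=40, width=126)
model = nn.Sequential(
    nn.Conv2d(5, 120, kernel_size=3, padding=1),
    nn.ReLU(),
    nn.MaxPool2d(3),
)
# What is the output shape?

Input shape: (13, 5, 40, 126)
  -> after Conv2d: (13, 120, 40, 126)
  -> after ReLU: (13, 120, 40, 126)
Output shape: (13, 120, 13, 42)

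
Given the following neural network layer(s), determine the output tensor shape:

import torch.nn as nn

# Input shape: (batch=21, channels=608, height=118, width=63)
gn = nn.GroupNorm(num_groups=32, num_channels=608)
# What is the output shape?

Input shape: (21, 608, 118, 63)
Output shape: (21, 608, 118, 63)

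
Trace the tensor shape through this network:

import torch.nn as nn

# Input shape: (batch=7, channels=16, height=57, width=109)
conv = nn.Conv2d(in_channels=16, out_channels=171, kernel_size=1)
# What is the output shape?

Input shape: (7, 16, 57, 109)
Output shape: (7, 171, 57, 109)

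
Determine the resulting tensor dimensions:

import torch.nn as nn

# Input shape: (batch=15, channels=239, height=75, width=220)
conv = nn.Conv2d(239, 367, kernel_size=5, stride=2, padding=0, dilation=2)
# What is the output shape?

Input shape: (15, 239, 75, 220)
Output shape: (15, 367, 34, 106)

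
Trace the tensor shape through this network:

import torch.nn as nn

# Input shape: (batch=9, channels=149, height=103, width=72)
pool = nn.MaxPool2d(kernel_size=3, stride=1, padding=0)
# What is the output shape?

Input shape: (9, 149, 103, 72)
Output shape: (9, 149, 101, 70)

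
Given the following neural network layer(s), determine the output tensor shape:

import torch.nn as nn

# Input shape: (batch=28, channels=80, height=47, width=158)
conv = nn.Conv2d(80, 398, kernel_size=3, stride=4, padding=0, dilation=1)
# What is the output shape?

Input shape: (28, 80, 47, 158)
Output shape: (28, 398, 12, 39)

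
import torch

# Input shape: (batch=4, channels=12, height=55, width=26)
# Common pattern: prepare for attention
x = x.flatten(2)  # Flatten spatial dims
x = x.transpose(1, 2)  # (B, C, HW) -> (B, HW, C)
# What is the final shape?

Input shape: (4, 12, 55, 26)
  -> after flatten(2): (4, 12, 1430)
Output shape: (4, 1430, 12)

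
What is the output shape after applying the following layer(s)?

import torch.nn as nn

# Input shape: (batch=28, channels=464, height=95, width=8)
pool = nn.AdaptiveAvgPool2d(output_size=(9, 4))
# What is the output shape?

Input shape: (28, 464, 95, 8)
Output shape: (28, 464, 9, 4)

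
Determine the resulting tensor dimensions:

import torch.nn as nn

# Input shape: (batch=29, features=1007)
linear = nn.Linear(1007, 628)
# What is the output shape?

Input shape: (29, 1007)
Output shape: (29, 628)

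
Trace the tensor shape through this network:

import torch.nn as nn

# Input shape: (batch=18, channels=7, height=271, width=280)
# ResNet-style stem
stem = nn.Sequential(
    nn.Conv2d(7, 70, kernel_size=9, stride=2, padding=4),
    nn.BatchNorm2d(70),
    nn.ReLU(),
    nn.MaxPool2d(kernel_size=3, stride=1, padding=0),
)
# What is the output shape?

Input shape: (18, 7, 271, 280)
  -> after Conv2d 9x9 stride=2: (18, 70, 136, 140)
Output shape: (18, 70, 134, 138)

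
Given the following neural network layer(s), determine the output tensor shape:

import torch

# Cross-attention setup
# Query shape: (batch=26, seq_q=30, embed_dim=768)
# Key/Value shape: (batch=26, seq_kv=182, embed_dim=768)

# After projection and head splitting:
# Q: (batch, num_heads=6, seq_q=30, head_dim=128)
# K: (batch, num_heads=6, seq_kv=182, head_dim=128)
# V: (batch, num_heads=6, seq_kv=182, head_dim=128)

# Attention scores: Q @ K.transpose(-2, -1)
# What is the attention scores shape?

Input shape: (26, 30, 768)
Output shape: (26, 6, 30, 182)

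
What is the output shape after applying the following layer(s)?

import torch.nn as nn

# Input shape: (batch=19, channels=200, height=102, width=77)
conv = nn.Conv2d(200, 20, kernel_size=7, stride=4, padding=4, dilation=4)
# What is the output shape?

Input shape: (19, 200, 102, 77)
Output shape: (19, 20, 22, 16)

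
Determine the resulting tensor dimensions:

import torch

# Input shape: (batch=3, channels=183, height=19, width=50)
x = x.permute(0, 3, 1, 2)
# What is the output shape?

Input shape: (3, 183, 19, 50)
Output shape: (3, 50, 183, 19)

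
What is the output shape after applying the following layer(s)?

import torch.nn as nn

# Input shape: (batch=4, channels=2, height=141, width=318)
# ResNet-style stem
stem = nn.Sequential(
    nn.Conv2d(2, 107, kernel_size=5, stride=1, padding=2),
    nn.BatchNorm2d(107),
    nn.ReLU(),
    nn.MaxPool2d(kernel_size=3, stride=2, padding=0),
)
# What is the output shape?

Input shape: (4, 2, 141, 318)
  -> after Conv2d 5x5 stride=1: (4, 107, 141, 318)
Output shape: (4, 107, 70, 158)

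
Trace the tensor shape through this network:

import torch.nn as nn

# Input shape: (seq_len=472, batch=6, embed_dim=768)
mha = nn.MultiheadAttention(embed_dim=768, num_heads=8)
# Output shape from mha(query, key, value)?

Input shape: (472, 6, 768)
Output shape: (472, 6, 768)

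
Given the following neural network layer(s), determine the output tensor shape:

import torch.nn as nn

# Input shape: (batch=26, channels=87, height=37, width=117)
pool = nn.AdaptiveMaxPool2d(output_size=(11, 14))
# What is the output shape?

Input shape: (26, 87, 37, 117)
Output shape: (26, 87, 11, 14)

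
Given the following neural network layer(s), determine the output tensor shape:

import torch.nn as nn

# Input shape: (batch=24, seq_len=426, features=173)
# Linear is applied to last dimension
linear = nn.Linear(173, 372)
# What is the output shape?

Input shape: (24, 426, 173)
Output shape: (24, 426, 372)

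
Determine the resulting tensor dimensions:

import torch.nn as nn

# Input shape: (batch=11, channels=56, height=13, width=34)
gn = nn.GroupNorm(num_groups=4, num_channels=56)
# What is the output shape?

Input shape: (11, 56, 13, 34)
Output shape: (11, 56, 13, 34)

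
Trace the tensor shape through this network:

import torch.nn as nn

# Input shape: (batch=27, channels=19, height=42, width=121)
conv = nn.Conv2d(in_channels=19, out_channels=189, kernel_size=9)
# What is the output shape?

Input shape: (27, 19, 42, 121)
Output shape: (27, 189, 34, 113)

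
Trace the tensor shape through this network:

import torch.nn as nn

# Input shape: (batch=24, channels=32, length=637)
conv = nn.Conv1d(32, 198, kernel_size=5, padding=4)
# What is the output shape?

Input shape: (24, 32, 637)
Output shape: (24, 198, 641)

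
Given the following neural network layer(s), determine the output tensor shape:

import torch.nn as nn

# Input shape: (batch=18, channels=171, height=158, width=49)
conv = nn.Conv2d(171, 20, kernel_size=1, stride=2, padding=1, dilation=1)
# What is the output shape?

Input shape: (18, 171, 158, 49)
Output shape: (18, 20, 80, 26)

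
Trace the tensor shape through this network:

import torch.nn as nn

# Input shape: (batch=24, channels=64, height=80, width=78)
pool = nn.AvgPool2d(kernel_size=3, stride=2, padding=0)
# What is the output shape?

Input shape: (24, 64, 80, 78)
Output shape: (24, 64, 39, 38)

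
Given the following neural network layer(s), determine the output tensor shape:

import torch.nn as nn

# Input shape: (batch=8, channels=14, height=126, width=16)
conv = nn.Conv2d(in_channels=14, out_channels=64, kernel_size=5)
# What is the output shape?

Input shape: (8, 14, 126, 16)
Output shape: (8, 64, 122, 12)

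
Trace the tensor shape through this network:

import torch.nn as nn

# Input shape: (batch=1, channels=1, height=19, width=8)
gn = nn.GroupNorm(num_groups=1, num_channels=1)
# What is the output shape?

Input shape: (1, 1, 19, 8)
Output shape: (1, 1, 19, 8)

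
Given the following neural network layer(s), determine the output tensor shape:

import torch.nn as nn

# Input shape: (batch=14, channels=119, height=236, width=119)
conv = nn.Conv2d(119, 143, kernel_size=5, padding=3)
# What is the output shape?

Input shape: (14, 119, 236, 119)
Output shape: (14, 143, 238, 121)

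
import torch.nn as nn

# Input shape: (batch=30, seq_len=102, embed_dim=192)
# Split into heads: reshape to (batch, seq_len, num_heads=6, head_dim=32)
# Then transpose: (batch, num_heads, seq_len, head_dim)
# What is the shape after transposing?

Input shape: (30, 102, 192)
  -> after reshape: (30, 102, 6, 32)
Output shape: (30, 6, 102, 32)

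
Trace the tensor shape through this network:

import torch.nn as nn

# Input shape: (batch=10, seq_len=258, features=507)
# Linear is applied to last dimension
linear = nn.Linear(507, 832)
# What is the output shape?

Input shape: (10, 258, 507)
Output shape: (10, 258, 832)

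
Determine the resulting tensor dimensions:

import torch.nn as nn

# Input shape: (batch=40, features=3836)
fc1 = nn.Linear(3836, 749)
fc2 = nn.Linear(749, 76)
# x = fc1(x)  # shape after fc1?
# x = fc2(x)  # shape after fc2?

Input shape: (40, 3836)
  -> after fc1: (40, 749)
Output shape: (40, 76)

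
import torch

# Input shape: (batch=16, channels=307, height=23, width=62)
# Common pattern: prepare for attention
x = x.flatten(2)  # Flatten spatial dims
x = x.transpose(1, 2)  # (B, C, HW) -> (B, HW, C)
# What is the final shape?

Input shape: (16, 307, 23, 62)
  -> after flatten(2): (16, 307, 1426)
Output shape: (16, 1426, 307)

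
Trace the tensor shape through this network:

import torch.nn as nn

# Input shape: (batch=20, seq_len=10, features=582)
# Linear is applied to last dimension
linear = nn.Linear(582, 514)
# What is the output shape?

Input shape: (20, 10, 582)
Output shape: (20, 10, 514)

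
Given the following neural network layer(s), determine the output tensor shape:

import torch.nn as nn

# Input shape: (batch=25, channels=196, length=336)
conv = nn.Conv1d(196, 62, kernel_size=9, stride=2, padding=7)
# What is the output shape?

Input shape: (25, 196, 336)
Output shape: (25, 62, 171)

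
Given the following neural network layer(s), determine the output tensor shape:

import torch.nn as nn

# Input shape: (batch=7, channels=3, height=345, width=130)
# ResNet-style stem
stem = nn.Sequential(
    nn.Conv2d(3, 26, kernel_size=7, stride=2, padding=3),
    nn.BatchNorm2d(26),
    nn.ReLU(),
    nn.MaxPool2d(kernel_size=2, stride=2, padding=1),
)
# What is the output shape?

Input shape: (7, 3, 345, 130)
  -> after Conv2d 7x7 stride=2: (7, 26, 173, 65)
Output shape: (7, 26, 87, 33)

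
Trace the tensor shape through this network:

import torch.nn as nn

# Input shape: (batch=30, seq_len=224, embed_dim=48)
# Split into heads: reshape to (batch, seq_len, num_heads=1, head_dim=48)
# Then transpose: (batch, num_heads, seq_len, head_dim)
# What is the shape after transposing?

Input shape: (30, 224, 48)
  -> after reshape: (30, 224, 1, 48)
Output shape: (30, 1, 224, 48)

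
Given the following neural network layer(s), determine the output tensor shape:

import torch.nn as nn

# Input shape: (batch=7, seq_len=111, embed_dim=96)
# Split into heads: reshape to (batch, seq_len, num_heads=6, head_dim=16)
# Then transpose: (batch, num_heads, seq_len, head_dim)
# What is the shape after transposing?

Input shape: (7, 111, 96)
  -> after reshape: (7, 111, 6, 16)
Output shape: (7, 6, 111, 16)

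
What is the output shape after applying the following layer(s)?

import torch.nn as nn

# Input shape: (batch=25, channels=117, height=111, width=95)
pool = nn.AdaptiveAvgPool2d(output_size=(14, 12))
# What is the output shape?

Input shape: (25, 117, 111, 95)
Output shape: (25, 117, 14, 12)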